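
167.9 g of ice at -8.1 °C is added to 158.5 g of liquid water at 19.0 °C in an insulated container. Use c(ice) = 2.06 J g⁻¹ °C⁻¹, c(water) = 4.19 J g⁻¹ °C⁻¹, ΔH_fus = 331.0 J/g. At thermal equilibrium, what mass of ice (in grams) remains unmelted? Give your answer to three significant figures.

Heat to warm all ice to 0 °C: 167.9×2.06×8.1 = 2801.6 J
Heat released by water cooling to 0 °C: 158.5×4.19×19.0 = 12618 J
12618 J < 2801.6 + 167.9×331.0 = 58376.5 J, so not all ice melts; final T = 0 °C.
Heat left for melting: 12618 − 2801.6 = 9816.4 J
Mass melted = 9816.4 / 331.0 = 29.66 g
Ice remaining = 167.9 − 29.66 = 138.24 g

m_ice remaining = 138 g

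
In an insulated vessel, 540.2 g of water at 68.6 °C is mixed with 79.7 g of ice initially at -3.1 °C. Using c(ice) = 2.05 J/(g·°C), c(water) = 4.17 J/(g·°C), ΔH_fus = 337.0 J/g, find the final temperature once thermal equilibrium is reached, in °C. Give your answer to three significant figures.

T_f = 49.2 °C

Heat to bring ice to 0 °C and melt it: q₁ = 79.7×2.05×3.1 + 79.7×337.0 = 27365 J
Heat the water can supply cooling to 0 °C: 540.2×4.17×68.6 = 154531 J > q₁, so all ice melts.
Energy balance: 540.2×4.17×(68.6 − T) = 27365 + 79.7×4.17×(T − 0)
2252.634(68.6 − T) = 27365 + 332.349 T
154531 − 27365 = 2584.983 T
T = 127166 / 2584.983 = 49.19 °C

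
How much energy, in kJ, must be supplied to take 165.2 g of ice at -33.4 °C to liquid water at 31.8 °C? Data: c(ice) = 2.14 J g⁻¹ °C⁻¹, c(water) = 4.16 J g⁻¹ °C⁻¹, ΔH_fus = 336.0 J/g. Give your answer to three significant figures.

q = 89.2 kJ

q1 (heat ice -33.4→0.0 °C): 165.2 × 2.14 × 33.4 = 11808 J
q2 (melt at 0 °C): 165.2 × 336.0 = 55507 J
q3 (heat water 0.0→31.8 °C): 165.2 × 4.16 × 31.8 = 21854 J
Total: 11808 + 55507 + 21854 = 89169 J = 89.2 kJ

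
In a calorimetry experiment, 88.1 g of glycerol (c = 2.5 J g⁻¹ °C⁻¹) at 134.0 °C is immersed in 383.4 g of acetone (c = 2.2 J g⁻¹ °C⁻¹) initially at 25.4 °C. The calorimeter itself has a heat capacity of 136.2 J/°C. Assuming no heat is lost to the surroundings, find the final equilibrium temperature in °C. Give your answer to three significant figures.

Heat lost by glycerol = heat gained by acetone + calorimeter.
(88.1)(2.5)(134.0 − T) = [(383.4)(2.2) + 136.2](T − 25.4)
220.25 (134.0 − T) = 979.68 (T − 25.4)
29514 − 220.25 T = 979.68 T − 24884
54398 = 1199.93 T
T = 45.33 °C

T_f = 45.3 °C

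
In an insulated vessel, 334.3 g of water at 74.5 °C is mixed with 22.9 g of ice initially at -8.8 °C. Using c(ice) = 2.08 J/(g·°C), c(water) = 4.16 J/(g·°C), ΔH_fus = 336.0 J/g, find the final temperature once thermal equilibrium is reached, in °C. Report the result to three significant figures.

Heat to bring ice to 0 °C and melt it: q₁ = 22.9×2.08×8.8 + 22.9×336.0 = 8113.6 J
Heat the water can supply cooling to 0 °C: 334.3×4.16×74.5 = 103606 J > q₁, so all ice melts.
Energy balance: 334.3×4.16×(74.5 − T) = 8113.6 + 22.9×4.16×(T − 0)
1390.688(74.5 − T) = 8113.6 + 95.264 T
103606 − 8113.6 = 1485.952 T
T = 95492.4 / 1485.952 = 64.26 °C

T_f = 64.3 °C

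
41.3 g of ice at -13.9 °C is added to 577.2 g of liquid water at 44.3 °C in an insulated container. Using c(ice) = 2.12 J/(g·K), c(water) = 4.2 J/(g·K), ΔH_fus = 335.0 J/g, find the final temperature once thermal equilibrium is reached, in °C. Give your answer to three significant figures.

T_f = 35.5 °C

Heat to bring ice to 0 °C and melt it: q₁ = 41.3×2.12×13.9 + 41.3×335.0 = 15053 J
Heat the water can supply cooling to 0 °C: 577.2×4.2×44.3 = 107394 J > q₁, so all ice melts.
Energy balance: 577.2×4.2×(44.3 − T) = 15053 + 41.3×4.2×(T − 0)
2424.24(44.3 − T) = 15053 + 173.46 T
107394 − 15053 = 2597.70 T
T = 92341 / 2597.70 = 35.547 °C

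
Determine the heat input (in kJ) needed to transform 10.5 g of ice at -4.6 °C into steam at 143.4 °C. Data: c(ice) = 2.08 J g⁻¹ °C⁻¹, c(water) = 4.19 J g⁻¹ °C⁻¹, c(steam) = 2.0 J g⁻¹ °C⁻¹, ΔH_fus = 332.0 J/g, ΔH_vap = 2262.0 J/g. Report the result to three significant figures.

q1 (heat ice -4.6→0.0 °C): 10.5 × 2.08 × 4.6 = 100 J
q2 (melt at 0 °C): 10.5 × 332.0 = 3486 J
q3 (heat water 0.0→100.0 °C): 10.5 × 4.19 × 100.0 = 4400 J
q4 (vaporize at 100 °C): 10.5 × 2262.0 = 23751 J
q5 (heat steam 100.0→143.4 °C): 10.5 × 2.0 × 43.4 = 911 J
Total: 100 + 3486 + 4400 + 23751 + 911 = 32648 J = 32.6 kJ

q = 32.6 kJ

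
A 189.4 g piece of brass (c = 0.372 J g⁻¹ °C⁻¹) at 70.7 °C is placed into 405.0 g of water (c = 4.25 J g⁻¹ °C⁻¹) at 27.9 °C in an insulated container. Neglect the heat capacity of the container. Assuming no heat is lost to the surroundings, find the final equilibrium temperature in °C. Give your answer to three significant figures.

Heat lost by brass = heat gained by water.
(189.4)(0.372)(70.7 − T) = (405.0)(4.25)(T − 27.9)
70.4568 (70.7 − T) = 1721.25 (T − 27.9)
4981.3 − 70.4568 T = 1721.25 T − 48023
53004.3 = 1791.7068 T
T = 29.58 °C

T_f = 29.6 °C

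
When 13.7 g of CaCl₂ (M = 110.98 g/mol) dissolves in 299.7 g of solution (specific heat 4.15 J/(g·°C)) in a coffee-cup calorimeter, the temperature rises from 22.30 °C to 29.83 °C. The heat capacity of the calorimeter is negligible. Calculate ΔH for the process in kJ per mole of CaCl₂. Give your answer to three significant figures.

|ΔT| = |29.83 − 22.30| = 7.53 °C
|q_surr| = (299.7 × 4.15) × 7.53 = 1243.755 × 7.53 = 9365 J
n(CaCl₂) = 13.7 / 110.98 = 0.1234 mol
Temperature rose, so q_rxn = −|q_surr| = -9.365 kJ
ΔH = q_rxn / n = -75.89 kJ/mol

ΔH = -75.9 kJ/mol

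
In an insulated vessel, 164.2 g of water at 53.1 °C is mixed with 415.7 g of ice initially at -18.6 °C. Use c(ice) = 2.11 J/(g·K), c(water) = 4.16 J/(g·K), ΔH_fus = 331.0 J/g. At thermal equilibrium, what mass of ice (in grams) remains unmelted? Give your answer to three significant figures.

Heat to warm all ice to 0 °C: 415.7×2.11×18.6 = 16315 J
Heat released by water cooling to 0 °C: 164.2×4.16×53.1 = 36271 J
36271 J < 16315 + 415.7×331.0 = 153911.7 J, so not all ice melts; final T = 0 °C.
Heat left for melting: 36271 − 16315 = 19956 J
Mass melted = 19956 / 331.0 = 60.29 g
Ice remaining = 415.7 − 60.29 = 355.41 g

m_ice remaining = 355 g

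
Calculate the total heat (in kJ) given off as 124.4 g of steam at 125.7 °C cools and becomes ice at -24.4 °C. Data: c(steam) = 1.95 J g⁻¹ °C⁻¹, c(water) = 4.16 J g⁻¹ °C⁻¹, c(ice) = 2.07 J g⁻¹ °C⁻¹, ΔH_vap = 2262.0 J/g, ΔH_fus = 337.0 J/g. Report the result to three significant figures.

q1 (cool steam 125.7→100 °C): 124.4 × 1.95 × 25.7 = 6234 J
q2 (condense at 100 °C): 124.4 × 2262.0 = 281393 J
q3 (cool water 100→0 °C): 124.4 × 4.16 × 100.0 = 51750 J
q4 (freeze at 0 °C): 124.4 × 337.0 = 41923 J
q5 (cool ice 0→-24.4 °C): 124.4 × 2.07 × 24.4 = 6283 J
Total: 6234 + 281393 + 51750 + 41923 + 6283 = 387583 J = 388 kJ

q = 388 kJ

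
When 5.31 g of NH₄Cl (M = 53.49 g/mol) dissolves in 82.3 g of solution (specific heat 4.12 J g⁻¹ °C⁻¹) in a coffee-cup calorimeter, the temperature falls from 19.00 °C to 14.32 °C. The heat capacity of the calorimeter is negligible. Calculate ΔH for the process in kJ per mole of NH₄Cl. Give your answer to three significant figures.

ΔH = 16.0 kJ/mol

|ΔT| = |14.32 − 19.00| = 4.68 °C
|q_surr| = (82.3 × 4.12) × 4.68 = 339.076 × 4.68 = 1587 J
n(NH₄Cl) = 5.31 / 53.49 = 0.09927 mol
Temperature fell, so q_rxn = +|q_surr| = 1.587 kJ
ΔH = q_rxn / n = 15.99 kJ/mol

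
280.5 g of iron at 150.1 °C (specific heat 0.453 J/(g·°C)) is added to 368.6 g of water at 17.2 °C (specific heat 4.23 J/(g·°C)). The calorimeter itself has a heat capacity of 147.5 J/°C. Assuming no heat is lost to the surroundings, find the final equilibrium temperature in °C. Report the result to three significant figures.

T_f = 26.4 °C

Heat lost by iron = heat gained by water + calorimeter.
(280.5)(0.453)(150.1 − T) = [(368.6)(4.23) + 147.5](T − 17.2)
127.0665 (150.1 − T) = 1706.678 (T − 17.2)
19073 − 127.0665 T = 1706.678 T − 29355
48428 = 1833.7445 T
T = 26.41 °C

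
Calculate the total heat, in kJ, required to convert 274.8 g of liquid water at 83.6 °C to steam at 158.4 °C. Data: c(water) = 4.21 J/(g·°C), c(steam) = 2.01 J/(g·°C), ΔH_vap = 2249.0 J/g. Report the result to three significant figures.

q = 669 kJ

q1 (heat water 83.6→100.0 °C): 274.8 × 4.21 × 16.4 = 18973 J
q2 (vaporize at 100 °C): 274.8 × 2249.0 = 618025 J
q3 (heat steam 100.0→158.4 °C): 274.8 × 2.01 × 58.4 = 32257 J
Total: 18973 + 618025 + 32257 = 669255 J = 669 kJ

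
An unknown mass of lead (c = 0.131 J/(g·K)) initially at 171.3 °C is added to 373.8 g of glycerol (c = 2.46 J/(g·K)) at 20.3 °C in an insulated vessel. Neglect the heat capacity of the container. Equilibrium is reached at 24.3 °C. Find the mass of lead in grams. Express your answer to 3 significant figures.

m = 191 g

q_gained = (373.8 × 2.46) × (24.3 − 20.3) = 3678 J
q_lost = m × 0.131 × (171.3 − 24.3) = 19.257 m
m = 3678 / 19.257 = 191 g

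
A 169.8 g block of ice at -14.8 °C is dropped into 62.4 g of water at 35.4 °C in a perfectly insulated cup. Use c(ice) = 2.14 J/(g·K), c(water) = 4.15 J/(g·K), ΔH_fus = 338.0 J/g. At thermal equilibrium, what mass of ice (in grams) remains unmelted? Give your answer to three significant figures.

m_ice remaining = 159 g

Heat to warm all ice to 0 °C: 169.8×2.14×14.8 = 5377.9 J
Heat released by water cooling to 0 °C: 62.4×4.15×35.4 = 9167.2 J
9167.2 J < 5377.9 + 169.8×338.0 = 62770.3 J, so not all ice melts; final T = 0 °C.
Heat left for melting: 9167.2 − 5377.9 = 3789.3 J
Mass melted = 3789.3 / 338.0 = 11.21 g
Ice remaining = 169.8 − 11.21 = 158.59 g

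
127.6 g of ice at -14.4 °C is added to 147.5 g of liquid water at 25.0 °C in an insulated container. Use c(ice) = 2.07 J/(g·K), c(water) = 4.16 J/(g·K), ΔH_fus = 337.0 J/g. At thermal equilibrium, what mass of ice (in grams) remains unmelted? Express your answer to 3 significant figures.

m_ice remaining = 93.4 g

Heat to warm all ice to 0 °C: 127.6×2.07×14.4 = 3803.5 J
Heat released by water cooling to 0 °C: 147.5×4.16×25.0 = 15340 J
15340 J < 3803.5 + 127.6×337.0 = 46804.7 J, so not all ice melts; final T = 0 °C.
Heat left for melting: 15340 − 3803.5 = 11536.5 J
Mass melted = 11536.5 / 337.0 = 34.23 g
Ice remaining = 127.6 − 34.23 = 93.37 g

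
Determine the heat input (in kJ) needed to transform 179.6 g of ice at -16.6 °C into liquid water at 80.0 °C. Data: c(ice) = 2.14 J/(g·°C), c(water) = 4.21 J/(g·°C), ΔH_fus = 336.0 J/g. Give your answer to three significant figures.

q1 (heat ice -16.6→0.0 °C): 179.6 × 2.14 × 16.6 = 6380 J
q2 (melt at 0 °C): 179.6 × 336.0 = 60346 J
q3 (heat water 0.0→80.0 °C): 179.6 × 4.21 × 80.0 = 60489 J
Total: 6380 + 60346 + 60489 = 127215 J = 127 kJ

q = 127 kJ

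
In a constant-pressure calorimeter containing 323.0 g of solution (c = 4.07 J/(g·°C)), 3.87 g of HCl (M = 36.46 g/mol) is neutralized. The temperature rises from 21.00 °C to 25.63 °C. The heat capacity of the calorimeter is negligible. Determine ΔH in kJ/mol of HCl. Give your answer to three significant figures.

ΔH = -57.3 kJ/mol

|ΔT| = |25.63 − 21.00| = 4.63 °C
|q_surr| = (323.0 × 4.07) × 4.63 = 1314.61 × 4.63 = 6086.6 J
n(HCl) = 3.87 / 36.46 = 0.10614 mol
Temperature rose, so q_rxn = −|q_surr| = -6.0866 kJ
ΔH = q_rxn / n = -57.345 kJ/mol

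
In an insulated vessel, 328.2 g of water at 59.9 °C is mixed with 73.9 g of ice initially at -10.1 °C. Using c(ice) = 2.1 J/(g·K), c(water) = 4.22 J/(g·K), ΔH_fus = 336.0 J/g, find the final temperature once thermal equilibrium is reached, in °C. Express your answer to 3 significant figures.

T_f = 33.3 °C

Heat to bring ice to 0 °C and melt it: q₁ = 73.9×2.1×10.1 + 73.9×336.0 = 26398 J
Heat the water can supply cooling to 0 °C: 328.2×4.22×59.9 = 82961.7 J > q₁, so all ice melts.
Energy balance: 328.2×4.22×(59.9 − T) = 26398 + 73.9×4.22×(T − 0)
1385.004(59.9 − T) = 26398 + 311.858 T
82961.7 − 26398 = 1696.862 T
T = 56563.7 / 1696.862 = 33.33 °C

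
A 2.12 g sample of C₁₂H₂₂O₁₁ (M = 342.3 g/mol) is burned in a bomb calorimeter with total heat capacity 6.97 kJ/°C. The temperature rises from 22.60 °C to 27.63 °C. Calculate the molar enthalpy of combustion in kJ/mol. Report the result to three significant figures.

ΔH = -5660 kJ/mol

ΔT = 27.63 − 22.60 = 5.03 °C
q_cal = C_cal × ΔT = 6.97 × 5.03 = 35.0591 kJ
n = 2.12 / 342.3 = 0.006193 mol
q_rxn = −q_cal = -35.0591 kJ
ΔH = -35.0591 / 0.006193 = -5661 kJ/mol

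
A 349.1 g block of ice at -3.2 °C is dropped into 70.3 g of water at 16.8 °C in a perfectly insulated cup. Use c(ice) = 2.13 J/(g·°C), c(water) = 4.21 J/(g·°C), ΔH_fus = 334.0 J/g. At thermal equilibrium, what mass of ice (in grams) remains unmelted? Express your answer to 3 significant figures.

Heat to warm all ice to 0 °C: 349.1×2.13×3.2 = 2379.5 J
Heat released by water cooling to 0 °C: 70.3×4.21×16.8 = 4972.2 J
4972.2 J < 2379.5 + 349.1×334.0 = 118978.9 J, so not all ice melts; final T = 0 °C.
Heat left for melting: 4972.2 − 2379.5 = 2592.7 J
Mass melted = 2592.7 / 334.0 = 7.763 g
Ice remaining = 349.1 − 7.763 = 341.337 g

m_ice remaining = 341 g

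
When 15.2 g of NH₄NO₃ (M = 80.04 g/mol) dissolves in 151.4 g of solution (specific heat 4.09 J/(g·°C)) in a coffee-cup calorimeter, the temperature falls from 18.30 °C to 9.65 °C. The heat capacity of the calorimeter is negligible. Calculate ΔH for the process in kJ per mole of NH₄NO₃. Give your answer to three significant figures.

|ΔT| = |9.65 − 18.30| = 8.65 °C
|q_surr| = (151.4 × 4.09) × 8.65 = 619.226 × 8.65 = 5356 J
n(NH₄NO₃) = 15.2 / 80.04 = 0.1899 mol
Temperature fell, so q_rxn = +|q_surr| = 5.356 kJ
ΔH = q_rxn / n = 28.20 kJ/mol

ΔH = 28.2 kJ/mol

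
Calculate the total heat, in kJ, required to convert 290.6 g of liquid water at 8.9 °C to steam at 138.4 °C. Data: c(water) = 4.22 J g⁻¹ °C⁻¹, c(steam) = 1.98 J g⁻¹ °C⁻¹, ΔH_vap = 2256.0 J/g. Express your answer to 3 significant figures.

q = 789 kJ

q1 (heat water 8.9→100.0 °C): 290.6 × 4.22 × 91.1 = 111719 J
q2 (vaporize at 100 °C): 290.6 × 2256.0 = 655594 J
q3 (heat steam 100.0→138.4 °C): 290.6 × 1.98 × 38.4 = 22095 J
Total: 111719 + 655594 + 22095 = 789408 J = 789 kJ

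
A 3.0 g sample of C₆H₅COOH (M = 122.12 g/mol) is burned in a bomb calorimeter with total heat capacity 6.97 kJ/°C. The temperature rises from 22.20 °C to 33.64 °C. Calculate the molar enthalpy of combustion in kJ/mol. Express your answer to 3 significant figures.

ΔH = -3250 kJ/mol

ΔT = 33.64 − 22.20 = 11.44 °C
q_cal = C_cal × ΔT = 6.97 × 11.44 = 79.7368 kJ
n = 3.0 / 122.12 = 0.02457 mol
q_rxn = −q_cal = -79.7368 kJ
ΔH = -79.7368 / 0.02457 = -3245 kJ/mol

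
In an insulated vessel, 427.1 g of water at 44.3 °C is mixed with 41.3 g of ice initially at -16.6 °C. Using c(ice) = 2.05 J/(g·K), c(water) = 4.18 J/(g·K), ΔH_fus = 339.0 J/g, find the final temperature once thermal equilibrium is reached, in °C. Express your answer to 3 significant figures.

T_f = 32.5 °C

Heat to bring ice to 0 °C and melt it: q₁ = 41.3×2.05×16.6 + 41.3×339.0 = 15406 J
Heat the water can supply cooling to 0 °C: 427.1×4.18×44.3 = 79087.8 J > q₁, so all ice melts.
Energy balance: 427.1×4.18×(44.3 − T) = 15406 + 41.3×4.18×(T − 0)
1785.278(44.3 − T) = 15406 + 172.634 T
79087.8 − 15406 = 1957.912 T
T = 63681.8 / 1957.912 = 32.53 °C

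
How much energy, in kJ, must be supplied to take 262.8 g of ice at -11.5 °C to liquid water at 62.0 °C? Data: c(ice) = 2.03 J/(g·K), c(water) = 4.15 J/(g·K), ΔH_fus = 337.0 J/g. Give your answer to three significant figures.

q = 162 kJ

q1 (heat ice -11.5→0.0 °C): 262.8 × 2.03 × 11.5 = 6135 J
q2 (melt at 0 °C): 262.8 × 337.0 = 88564 J
q3 (heat water 0.0→62.0 °C): 262.8 × 4.15 × 62.0 = 67618 J
Total: 6135 + 88564 + 67618 = 162317 J = 162 kJ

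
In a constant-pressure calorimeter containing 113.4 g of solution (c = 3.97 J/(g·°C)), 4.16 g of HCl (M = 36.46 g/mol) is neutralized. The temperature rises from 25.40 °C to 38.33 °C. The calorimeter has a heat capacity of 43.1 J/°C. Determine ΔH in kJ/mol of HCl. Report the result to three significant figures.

|ΔT| = |38.33 − 25.40| = 12.93 °C
|q_surr| = (113.4 × 3.97 + 43.1) × 12.93 = 493.298 × 12.93 = 6378 J
n(HCl) = 4.16 / 36.46 = 0.1141 mol
Temperature rose, so q_rxn = −|q_surr| = -6.378 kJ
ΔH = q_rxn / n = -55.90 kJ/mol

ΔH = -55.9 kJ/mol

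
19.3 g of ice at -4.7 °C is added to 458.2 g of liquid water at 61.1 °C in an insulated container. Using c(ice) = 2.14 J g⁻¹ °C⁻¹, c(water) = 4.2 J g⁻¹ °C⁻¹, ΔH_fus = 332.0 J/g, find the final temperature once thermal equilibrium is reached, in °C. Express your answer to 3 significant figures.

Heat to bring ice to 0 °C and melt it: q₁ = 19.3×2.14×4.7 + 19.3×332.0 = 6601.7 J
Heat the water can supply cooling to 0 °C: 458.2×4.2×61.1 = 117583 J > q₁, so all ice melts.
Energy balance: 458.2×4.2×(61.1 − T) = 6601.7 + 19.3×4.2×(T − 0)
1924.44(61.1 − T) = 6601.7 + 81.06 T
117583 − 6601.7 = 2005.50 T
T = 110981.3 / 2005.50 = 55.34 °C

T_f = 55.3 °C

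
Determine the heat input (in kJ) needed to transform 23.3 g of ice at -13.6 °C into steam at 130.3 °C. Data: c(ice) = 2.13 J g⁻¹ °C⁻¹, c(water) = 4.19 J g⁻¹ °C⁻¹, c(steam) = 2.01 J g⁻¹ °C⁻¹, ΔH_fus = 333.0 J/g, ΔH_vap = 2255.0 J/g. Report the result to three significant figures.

q1 (heat ice -13.6→0.0 °C): 23.3 × 2.13 × 13.6 = 675 J
q2 (melt at 0 °C): 23.3 × 333.0 = 7759 J
q3 (heat water 0.0→100.0 °C): 23.3 × 4.19 × 100.0 = 9763 J
q4 (vaporize at 100 °C): 23.3 × 2255.0 = 52542 J
q5 (heat steam 100.0→130.3 °C): 23.3 × 2.01 × 30.3 = 1419 J
Total: 675 + 7759 + 9763 + 52542 + 1419 = 72158 J = 72.2 kJ

q = 72.2 kJ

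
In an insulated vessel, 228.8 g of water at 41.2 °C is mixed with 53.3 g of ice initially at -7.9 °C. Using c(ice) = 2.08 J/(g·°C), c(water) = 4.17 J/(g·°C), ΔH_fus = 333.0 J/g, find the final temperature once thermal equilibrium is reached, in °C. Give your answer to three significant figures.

Heat to bring ice to 0 °C and melt it: q₁ = 53.3×2.08×7.9 + 53.3×333.0 = 18625 J
Heat the water can supply cooling to 0 °C: 228.8×4.17×41.2 = 39308.8 J > q₁, so all ice melts.
Energy balance: 228.8×4.17×(41.2 − T) = 18625 + 53.3×4.17×(T − 0)
954.096(41.2 − T) = 18625 + 222.261 T
39308.8 − 18625 = 1176.357 T
T = 20683.8 / 1176.357 = 17.58 °C

T_f = 17.6 °C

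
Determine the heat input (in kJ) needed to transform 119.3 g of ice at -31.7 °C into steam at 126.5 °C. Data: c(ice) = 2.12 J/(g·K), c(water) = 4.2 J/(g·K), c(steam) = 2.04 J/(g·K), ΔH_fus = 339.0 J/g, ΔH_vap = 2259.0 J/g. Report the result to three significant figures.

q = 375 kJ

q1 (heat ice -31.7→0.0 °C): 119.3 × 2.12 × 31.7 = 8017 J
q2 (melt at 0 °C): 119.3 × 339.0 = 40443 J
q3 (heat water 0.0→100.0 °C): 119.3 × 4.2 × 100.0 = 50106 J
q4 (vaporize at 100 °C): 119.3 × 2259.0 = 269499 J
q5 (heat steam 100.0→126.5 °C): 119.3 × 2.04 × 26.5 = 6449 J
Total: 8017 + 40443 + 50106 + 269499 + 6449 = 374514 J = 375 kJ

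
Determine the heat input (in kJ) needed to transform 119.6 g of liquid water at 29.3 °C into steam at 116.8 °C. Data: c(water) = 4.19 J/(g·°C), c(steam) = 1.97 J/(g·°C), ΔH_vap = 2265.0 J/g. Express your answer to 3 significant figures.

q1 (heat water 29.3→100.0 °C): 119.6 × 4.19 × 70.7 = 35429 J
q2 (vaporize at 100 °C): 119.6 × 2265.0 = 270894 J
q3 (heat steam 100.0→116.8 °C): 119.6 × 1.97 × 16.8 = 3958 J
Total: 35429 + 270894 + 3958 = 310281 J = 310 kJ

q = 310 kJ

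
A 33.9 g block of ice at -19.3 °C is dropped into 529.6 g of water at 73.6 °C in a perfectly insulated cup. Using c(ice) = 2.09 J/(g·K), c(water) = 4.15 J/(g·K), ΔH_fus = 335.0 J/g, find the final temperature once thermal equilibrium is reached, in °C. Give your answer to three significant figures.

Heat to bring ice to 0 °C and melt it: q₁ = 33.9×2.09×19.3 + 33.9×335.0 = 12724 J
Heat the water can supply cooling to 0 °C: 529.6×4.15×73.6 = 161761 J > q₁, so all ice melts.
Energy balance: 529.6×4.15×(73.6 − T) = 12724 + 33.9×4.15×(T − 0)
2197.84(73.6 − T) = 12724 + 140.685 T
161761 − 12724 = 2338.525 T
T = 149037 / 2338.525 = 63.73 °C

T_f = 63.7 °C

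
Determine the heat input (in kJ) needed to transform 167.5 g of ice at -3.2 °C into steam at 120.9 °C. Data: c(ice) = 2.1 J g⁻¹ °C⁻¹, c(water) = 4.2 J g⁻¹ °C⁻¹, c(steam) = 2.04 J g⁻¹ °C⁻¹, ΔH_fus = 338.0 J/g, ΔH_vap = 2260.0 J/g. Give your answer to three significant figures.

q1 (heat ice -3.2→0.0 °C): 167.5 × 2.1 × 3.2 = 1126 J
q2 (melt at 0 °C): 167.5 × 338.0 = 56615 J
q3 (heat water 0.0→100.0 °C): 167.5 × 4.2 × 100.0 = 70350 J
q4 (vaporize at 100 °C): 167.5 × 2260.0 = 378550 J
q5 (heat steam 100.0→120.9 °C): 167.5 × 2.04 × 20.9 = 7142 J
Total: 1126 + 56615 + 70350 + 378550 + 7142 = 513783 J = 514 kJ

q = 514 kJ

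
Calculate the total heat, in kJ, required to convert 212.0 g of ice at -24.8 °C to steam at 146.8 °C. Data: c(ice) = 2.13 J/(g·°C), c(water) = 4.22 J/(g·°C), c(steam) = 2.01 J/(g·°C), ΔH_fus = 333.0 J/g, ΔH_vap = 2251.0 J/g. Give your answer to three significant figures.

q = 668 kJ

q1 (heat ice -24.8→0.0 °C): 212.0 × 2.13 × 24.8 = 11199 J
q2 (melt at 0 °C): 212.0 × 333.0 = 70596 J
q3 (heat water 0.0→100.0 °C): 212.0 × 4.22 × 100.0 = 89464 J
q4 (vaporize at 100 °C): 212.0 × 2251.0 = 477212 J
q5 (heat steam 100.0→146.8 °C): 212.0 × 2.01 × 46.8 = 19942 J
Total: 11199 + 70596 + 89464 + 477212 + 19942 = 668413 J = 668 kJ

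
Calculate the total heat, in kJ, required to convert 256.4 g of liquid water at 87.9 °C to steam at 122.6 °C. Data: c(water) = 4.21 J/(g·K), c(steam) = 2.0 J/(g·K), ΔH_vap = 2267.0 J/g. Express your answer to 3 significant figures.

q = 606 kJ

q1 (heat water 87.9→100.0 °C): 256.4 × 4.21 × 12.1 = 13061 J
q2 (vaporize at 100 °C): 256.4 × 2267.0 = 581259 J
q3 (heat steam 100.0→122.6 °C): 256.4 × 2.0 × 22.6 = 11589 J
Total: 13061 + 581259 + 11589 = 605909 J = 606 kJ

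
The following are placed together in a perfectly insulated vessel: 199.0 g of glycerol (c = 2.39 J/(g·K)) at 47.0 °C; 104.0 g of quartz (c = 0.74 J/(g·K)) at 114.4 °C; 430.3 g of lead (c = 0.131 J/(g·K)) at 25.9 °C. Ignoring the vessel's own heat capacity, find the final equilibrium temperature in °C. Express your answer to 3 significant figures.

Σ mᵢcᵢ(T − Tᵢ) = 0  ⇒  T = Σ mᵢcᵢTᵢ / Σ mᵢcᵢ
Σ mᵢcᵢ = 199.0×2.39 + 104.0×0.74 + 430.3×0.131 = 608.9393
Σ mᵢcᵢTᵢ = 475.61×47.0 + 76.96×114.4 + 56.3693×25.9 = 32618
T = 32618 / 608.9393 = 53.57 °C

T_f = 53.6 °C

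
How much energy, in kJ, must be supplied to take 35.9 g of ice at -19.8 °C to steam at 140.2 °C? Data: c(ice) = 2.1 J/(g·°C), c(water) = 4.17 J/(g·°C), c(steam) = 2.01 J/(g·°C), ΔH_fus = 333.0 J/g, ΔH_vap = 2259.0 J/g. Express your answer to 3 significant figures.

q = 112 kJ

q1 (heat ice -19.8→0.0 °C): 35.9 × 2.1 × 19.8 = 1493 J
q2 (melt at 0 °C): 35.9 × 333.0 = 11955 J
q3 (heat water 0.0→100.0 °C): 35.9 × 4.17 × 100.0 = 14970 J
q4 (vaporize at 100 °C): 35.9 × 2259.0 = 81098 J
q5 (heat steam 100.0→140.2 °C): 35.9 × 2.01 × 40.2 = 2901 J
Total: 1493 + 11955 + 14970 + 81098 + 2901 = 112417 J = 112 kJ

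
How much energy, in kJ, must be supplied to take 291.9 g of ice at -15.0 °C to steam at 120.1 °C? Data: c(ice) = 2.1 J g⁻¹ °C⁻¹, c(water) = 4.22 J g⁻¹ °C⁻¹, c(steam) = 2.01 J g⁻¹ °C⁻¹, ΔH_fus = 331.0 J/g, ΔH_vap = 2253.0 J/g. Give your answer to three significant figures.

q1 (heat ice -15.0→0.0 °C): 291.9 × 2.1 × 15.0 = 9195 J
q2 (melt at 0 °C): 291.9 × 331.0 = 96619 J
q3 (heat water 0.0→100.0 °C): 291.9 × 4.22 × 100.0 = 123182 J
q4 (vaporize at 100 °C): 291.9 × 2253.0 = 657651 J
q5 (heat steam 100.0→120.1 °C): 291.9 × 2.01 × 20.1 = 11793 J
Total: 9195 + 96619 + 123182 + 657651 + 11793 = 898440 J = 898 kJ

q = 898 kJ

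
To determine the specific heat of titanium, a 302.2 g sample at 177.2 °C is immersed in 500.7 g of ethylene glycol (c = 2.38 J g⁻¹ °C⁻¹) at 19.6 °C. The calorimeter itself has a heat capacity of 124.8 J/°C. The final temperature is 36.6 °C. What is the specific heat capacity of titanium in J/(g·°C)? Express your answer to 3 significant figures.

c = 0.527 J/(g·°C)

q_gained = (500.7 × 2.38 + 124.8) × (36.6 − 19.6) = 22380 J
q_lost = 302.2 × c × (177.2 − 36.6) = 42489.32 c
Set equal: c = 22380 / 42489.32 = 0.527 J/(g·°C)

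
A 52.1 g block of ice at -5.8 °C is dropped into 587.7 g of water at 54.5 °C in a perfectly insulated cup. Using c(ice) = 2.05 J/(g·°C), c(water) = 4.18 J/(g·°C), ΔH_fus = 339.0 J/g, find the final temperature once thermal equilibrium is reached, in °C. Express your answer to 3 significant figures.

Heat to bring ice to 0 °C and melt it: q₁ = 52.1×2.05×5.8 + 52.1×339.0 = 18281 J
Heat the water can supply cooling to 0 °C: 587.7×4.18×54.5 = 133884 J > q₁, so all ice melts.
Energy balance: 587.7×4.18×(54.5 − T) = 18281 + 52.1×4.18×(T − 0)
2456.586(54.5 − T) = 18281 + 217.778 T
133884 − 18281 = 2674.364 T
T = 115603 / 2674.364 = 43.23 °C

T_f = 43.2 °C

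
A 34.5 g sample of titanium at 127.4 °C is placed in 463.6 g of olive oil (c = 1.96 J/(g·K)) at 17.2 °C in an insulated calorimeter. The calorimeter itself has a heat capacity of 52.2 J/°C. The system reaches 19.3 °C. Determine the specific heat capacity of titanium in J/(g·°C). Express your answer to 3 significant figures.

c = 0.541 J/(g·°C)

q_gained = (463.6 × 1.96 + 52.2) × (19.3 − 17.2) = 2018 J
q_lost = 34.5 × c × (127.4 − 19.3) = 3729.45 c
Set equal: c = 2018 / 3729.45 = 0.541 J/(g·°C)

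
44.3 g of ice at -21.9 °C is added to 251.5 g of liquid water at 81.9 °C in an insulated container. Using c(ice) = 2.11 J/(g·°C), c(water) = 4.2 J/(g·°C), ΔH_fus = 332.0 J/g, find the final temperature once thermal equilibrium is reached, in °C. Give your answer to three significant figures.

T_f = 56.1 °C

Heat to bring ice to 0 °C and melt it: q₁ = 44.3×2.11×21.9 + 44.3×332.0 = 16755 J
Heat the water can supply cooling to 0 °C: 251.5×4.2×81.9 = 86511.0 J > q₁, so all ice melts.
Energy balance: 251.5×4.2×(81.9 − T) = 16755 + 44.3×4.2×(T − 0)
1056.3(81.9 − T) = 16755 + 186.06 T
86511.0 − 16755 = 1242.36 T
T = 69756.0 / 1242.36 = 56.148 °C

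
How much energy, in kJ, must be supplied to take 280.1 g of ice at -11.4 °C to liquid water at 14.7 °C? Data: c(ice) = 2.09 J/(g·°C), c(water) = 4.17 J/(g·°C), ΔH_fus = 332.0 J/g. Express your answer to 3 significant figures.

q1 (heat ice -11.4→0.0 °C): 280.1 × 2.09 × 11.4 = 6674 J
q2 (melt at 0 °C): 280.1 × 332.0 = 92993 J
q3 (heat water 0.0→14.7 °C): 280.1 × 4.17 × 14.7 = 17170 J
Total: 6674 + 92993 + 17170 = 116837 J = 117 kJ

q = 117 kJ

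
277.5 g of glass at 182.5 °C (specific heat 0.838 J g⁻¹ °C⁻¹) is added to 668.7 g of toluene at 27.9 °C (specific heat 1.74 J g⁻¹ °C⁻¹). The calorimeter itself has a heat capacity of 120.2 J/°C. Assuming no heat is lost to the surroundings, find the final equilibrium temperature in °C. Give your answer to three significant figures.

T_f = 51.6 °C

Heat lost by glass = heat gained by toluene + calorimeter.
(277.5)(0.838)(182.5 − T) = [(668.7)(1.74) + 120.2](T − 27.9)
232.545 (182.5 − T) = 1283.738 (T − 27.9)
42439 − 232.545 T = 1283.738 T − 35816
78255 = 1516.283 T
T = 51.61 °C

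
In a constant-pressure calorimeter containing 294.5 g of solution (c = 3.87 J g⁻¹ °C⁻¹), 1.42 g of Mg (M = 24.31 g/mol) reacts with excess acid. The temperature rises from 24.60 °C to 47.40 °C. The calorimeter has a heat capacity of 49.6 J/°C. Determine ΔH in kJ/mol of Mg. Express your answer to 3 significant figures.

|ΔT| = |47.40 − 24.60| = 22.80 °C
|q_surr| = (294.5 × 3.87 + 49.6) × 22.80 = 1189.315 × 22.80 = 27120 J
n(Mg) = 1.42 / 24.31 = 0.05841 mol
Temperature rose, so q_rxn = −|q_surr| = -27.12 kJ
ΔH = q_rxn / n = -464.3 kJ/mol

ΔH = -464 kJ/mol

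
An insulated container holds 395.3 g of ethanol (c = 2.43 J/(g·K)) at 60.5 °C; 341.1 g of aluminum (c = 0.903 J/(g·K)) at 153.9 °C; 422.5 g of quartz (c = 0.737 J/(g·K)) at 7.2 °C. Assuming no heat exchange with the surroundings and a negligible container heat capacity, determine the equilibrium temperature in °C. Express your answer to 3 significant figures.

T_f = 68.2 °C

Σ mᵢcᵢ(T − Tᵢ) = 0  ⇒  T = Σ mᵢcᵢTᵢ / Σ mᵢcᵢ
Σ mᵢcᵢ = 395.3×2.43 + 341.1×0.903 + 422.5×0.737 = 1579.9748
Σ mᵢcᵢTᵢ = 960.579×60.5 + 308.0133×153.9 + 311.3825×7.2 = 107760
T = 107760 / 1579.9748 = 68.20 °C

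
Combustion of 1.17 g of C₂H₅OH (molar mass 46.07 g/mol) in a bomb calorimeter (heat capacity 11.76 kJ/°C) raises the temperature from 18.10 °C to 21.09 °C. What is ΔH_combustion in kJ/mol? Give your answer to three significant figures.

ΔT = 21.09 − 18.10 = 2.99 °C
q_cal = C_cal × ΔT = 11.76 × 2.99 = 35.1624 kJ
n = 1.17 / 46.07 = 0.02540 mol
q_rxn = −q_cal = -35.1624 kJ
ΔH = -35.1624 / 0.02540 = -1384 kJ/mol

ΔH = -1380 kJ/mol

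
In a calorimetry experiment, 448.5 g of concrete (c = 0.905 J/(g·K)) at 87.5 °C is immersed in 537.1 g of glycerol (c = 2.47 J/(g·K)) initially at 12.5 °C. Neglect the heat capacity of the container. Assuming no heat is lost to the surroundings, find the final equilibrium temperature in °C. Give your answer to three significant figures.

T_f = 30.1 °C

Heat lost by concrete = heat gained by glycerol.
(448.5)(0.905)(87.5 − T) = (537.1)(2.47)(T − 12.5)
405.8925 (87.5 − T) = 1326.637 (T − 12.5)
35516 − 405.8925 T = 1326.637 T − 16583
52099 = 1732.5295 T
T = 30.07 °C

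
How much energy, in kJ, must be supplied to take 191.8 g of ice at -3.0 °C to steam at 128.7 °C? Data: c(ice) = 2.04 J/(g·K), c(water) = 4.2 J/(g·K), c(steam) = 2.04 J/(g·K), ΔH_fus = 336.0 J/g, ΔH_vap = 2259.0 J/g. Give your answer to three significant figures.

q1 (heat ice -3.0→0.0 °C): 191.8 × 2.04 × 3.0 = 1174 J
q2 (melt at 0 °C): 191.8 × 336.0 = 64445 J
q3 (heat water 0.0→100.0 °C): 191.8 × 4.2 × 100.0 = 80556 J
q4 (vaporize at 100 °C): 191.8 × 2259.0 = 433276 J
q5 (heat steam 100.0→128.7 °C): 191.8 × 2.04 × 28.7 = 11230 J
Total: 1174 + 64445 + 80556 + 433276 + 11230 = 590681 J = 591 kJ

q = 591 kJ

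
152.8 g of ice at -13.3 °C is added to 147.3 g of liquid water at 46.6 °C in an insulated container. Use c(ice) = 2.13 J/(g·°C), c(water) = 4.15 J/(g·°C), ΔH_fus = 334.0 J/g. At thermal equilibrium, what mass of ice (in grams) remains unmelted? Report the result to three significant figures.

m_ice remaining = 80.5 g

Heat to warm all ice to 0 °C: 152.8×2.13×13.3 = 4328.7 J
Heat released by water cooling to 0 °C: 147.3×4.15×46.6 = 28486 J
28486 J < 4328.7 + 152.8×334.0 = 55363.9 J, so not all ice melts; final T = 0 °C.
Heat left for melting: 28486 − 4328.7 = 24157.3 J
Mass melted = 24157.3 / 334.0 = 72.33 g
Ice remaining = 152.8 − 72.33 = 80.47 g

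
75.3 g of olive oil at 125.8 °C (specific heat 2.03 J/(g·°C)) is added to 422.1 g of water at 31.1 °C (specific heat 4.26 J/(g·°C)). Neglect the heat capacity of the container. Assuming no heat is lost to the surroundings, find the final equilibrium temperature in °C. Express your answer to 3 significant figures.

Heat lost by olive oil = heat gained by water.
(75.3)(2.03)(125.8 − T) = (422.1)(4.26)(T − 31.1)
152.859 (125.8 − T) = 1798.146 (T − 31.1)
19230 − 152.859 T = 1798.146 T − 55922
75152 = 1951.005 T
T = 38.52 °C

T_f = 38.5 °C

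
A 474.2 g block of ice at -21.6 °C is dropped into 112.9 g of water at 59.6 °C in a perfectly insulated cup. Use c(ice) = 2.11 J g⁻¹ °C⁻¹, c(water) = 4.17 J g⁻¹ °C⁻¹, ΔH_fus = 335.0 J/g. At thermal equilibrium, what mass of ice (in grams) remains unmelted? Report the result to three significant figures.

m_ice remaining = 455 g

Heat to warm all ice to 0 °C: 474.2×2.11×21.6 = 21612 J
Heat released by water cooling to 0 °C: 112.9×4.17×59.6 = 28059 J
28059 J < 21612 + 474.2×335.0 = 180469 J, so not all ice melts; final T = 0 °C.
Heat left for melting: 28059 − 21612 = 6447 J
Mass melted = 6447 / 335.0 = 19.24 g
Ice remaining = 474.2 − 19.24 = 454.96 g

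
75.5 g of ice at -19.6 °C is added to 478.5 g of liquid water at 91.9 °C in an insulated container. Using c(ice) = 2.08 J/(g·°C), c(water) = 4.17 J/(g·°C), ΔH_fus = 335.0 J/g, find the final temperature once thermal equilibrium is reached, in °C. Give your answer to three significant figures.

Heat to bring ice to 0 °C and melt it: q₁ = 75.5×2.08×19.6 + 75.5×335.0 = 28370 J
Heat the water can supply cooling to 0 °C: 478.5×4.17×91.9 = 183372 J > q₁, so all ice melts.
Energy balance: 478.5×4.17×(91.9 − T) = 28370 + 75.5×4.17×(T − 0)
1995.345(91.9 − T) = 28370 + 314.835 T
183372 − 28370 = 2310.180 T
T = 155002 / 2310.180 = 67.10 °C

T_f = 67.1 °C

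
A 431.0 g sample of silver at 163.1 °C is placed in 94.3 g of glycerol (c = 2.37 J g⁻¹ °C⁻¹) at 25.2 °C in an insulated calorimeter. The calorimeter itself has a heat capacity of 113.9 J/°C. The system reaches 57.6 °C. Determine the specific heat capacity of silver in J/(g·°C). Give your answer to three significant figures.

q_gained = (94.3 × 2.37 + 113.9) × (57.6 − 25.2) = 10930 J
q_lost = 431.0 × c × (163.1 − 57.6) = 45470.5 c
Set equal: c = 10930 / 45470.5 = 0.240 J/(g·°C)

c = 0.240 J/(g·°C)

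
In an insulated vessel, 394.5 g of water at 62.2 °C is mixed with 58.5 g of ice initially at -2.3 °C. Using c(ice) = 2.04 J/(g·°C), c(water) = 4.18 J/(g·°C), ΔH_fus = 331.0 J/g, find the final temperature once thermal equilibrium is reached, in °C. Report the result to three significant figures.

Heat to bring ice to 0 °C and melt it: q₁ = 58.5×2.04×2.3 + 58.5×331.0 = 19638 J
Heat the water can supply cooling to 0 °C: 394.5×4.18×62.2 = 102568 J > q₁, so all ice melts.
Energy balance: 394.5×4.18×(62.2 − T) = 19638 + 58.5×4.18×(T − 0)
1649.01(62.2 − T) = 19638 + 244.53 T
102568 − 19638 = 1893.54 T
T = 82930 / 1893.54 = 43.80 °C

T_f = 43.8 °C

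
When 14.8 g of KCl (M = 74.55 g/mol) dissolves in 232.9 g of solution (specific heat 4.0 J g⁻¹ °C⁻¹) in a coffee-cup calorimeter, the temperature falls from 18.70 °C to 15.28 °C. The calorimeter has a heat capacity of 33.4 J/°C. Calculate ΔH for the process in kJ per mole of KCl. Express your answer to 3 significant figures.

ΔH = 16.6 kJ/mol

|ΔT| = |15.28 − 18.70| = 3.42 °C
|q_surr| = (232.9 × 4.0 + 33.4) × 3.42 = 965.0 × 3.42 = 3300 J
n(KCl) = 14.8 / 74.55 = 0.1985 mol
Temperature fell, so q_rxn = +|q_surr| = 3.300 kJ
ΔH = q_rxn / n = 16.62 kJ/mol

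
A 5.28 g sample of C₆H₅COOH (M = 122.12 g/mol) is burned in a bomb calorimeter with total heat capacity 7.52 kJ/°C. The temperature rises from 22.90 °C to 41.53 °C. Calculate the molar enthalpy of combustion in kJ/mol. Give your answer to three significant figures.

ΔT = 41.53 − 22.90 = 18.63 °C
q_cal = C_cal × ΔT = 7.52 × 18.63 = 140.0976 kJ
n = 5.28 / 122.12 = 0.04324 mol
q_rxn = −q_cal = -140.0976 kJ
ΔH = -140.0976 / 0.04324 = -3240 kJ/mol

ΔH = -3240 kJ/mol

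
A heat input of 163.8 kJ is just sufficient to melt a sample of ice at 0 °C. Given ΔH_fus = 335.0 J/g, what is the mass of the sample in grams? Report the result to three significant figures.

m = 489 g

m = q / ΔH_fus = 163800 J / 335.0 J/g = 489 g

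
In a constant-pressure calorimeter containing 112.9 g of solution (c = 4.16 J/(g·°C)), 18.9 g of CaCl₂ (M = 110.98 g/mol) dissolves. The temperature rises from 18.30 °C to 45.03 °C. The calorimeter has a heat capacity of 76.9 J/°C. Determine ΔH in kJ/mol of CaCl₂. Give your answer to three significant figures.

|ΔT| = |45.03 − 18.30| = 26.73 °C
|q_surr| = (112.9 × 4.16 + 76.9) × 26.73 = 546.564 × 26.73 = 14610 J
n(CaCl₂) = 18.9 / 110.98 = 0.1703 mol
Temperature rose, so q_rxn = −|q_surr| = -14.61 kJ
ΔH = q_rxn / n = -85.79 kJ/mol

ΔH = -85.8 kJ/mol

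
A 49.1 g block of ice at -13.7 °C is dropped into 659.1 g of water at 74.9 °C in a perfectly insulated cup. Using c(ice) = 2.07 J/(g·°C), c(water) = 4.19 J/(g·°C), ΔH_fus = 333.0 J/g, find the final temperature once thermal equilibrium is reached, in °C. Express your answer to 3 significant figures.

Heat to bring ice to 0 °C and melt it: q₁ = 49.1×2.07×13.7 + 49.1×333.0 = 17743 J
Heat the water can supply cooling to 0 °C: 659.1×4.19×74.9 = 206846 J > q₁, so all ice melts.
Energy balance: 659.1×4.19×(74.9 − T) = 17743 + 49.1×4.19×(T − 0)
2761.629(74.9 − T) = 17743 + 205.729 T
206846 − 17743 = 2967.358 T
T = 189103 / 2967.358 = 63.73 °C

T_f = 63.7 °C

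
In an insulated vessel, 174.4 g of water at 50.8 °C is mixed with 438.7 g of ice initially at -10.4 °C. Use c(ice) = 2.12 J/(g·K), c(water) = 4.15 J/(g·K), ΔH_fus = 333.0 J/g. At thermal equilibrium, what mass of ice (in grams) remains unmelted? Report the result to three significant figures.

Heat to warm all ice to 0 °C: 438.7×2.12×10.4 = 9672.5 J
Heat released by water cooling to 0 °C: 174.4×4.15×50.8 = 36767 J
36767 J < 9672.5 + 438.7×333.0 = 155759.6 J, so not all ice melts; final T = 0 °C.
Heat left for melting: 36767 − 9672.5 = 27094.5 J
Mass melted = 27094.5 / 333.0 = 81.36 g
Ice remaining = 438.7 − 81.36 = 357.34 g

m_ice remaining = 357 g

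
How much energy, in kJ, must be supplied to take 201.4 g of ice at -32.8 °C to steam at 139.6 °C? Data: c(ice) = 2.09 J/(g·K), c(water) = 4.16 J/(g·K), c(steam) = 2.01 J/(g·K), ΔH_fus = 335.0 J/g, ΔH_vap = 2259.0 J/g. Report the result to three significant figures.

q = 636 kJ

q1 (heat ice -32.8→0.0 °C): 201.4 × 2.09 × 32.8 = 13806 J
q2 (melt at 0 °C): 201.4 × 335.0 = 67469 J
q3 (heat water 0.0→100.0 °C): 201.4 × 4.16 × 100.0 = 83782 J
q4 (vaporize at 100 °C): 201.4 × 2259.0 = 454963 J
q5 (heat steam 100.0→139.6 °C): 201.4 × 2.01 × 39.6 = 16031 J
Total: 13806 + 67469 + 83782 + 454963 + 16031 = 636051 J = 636 kJ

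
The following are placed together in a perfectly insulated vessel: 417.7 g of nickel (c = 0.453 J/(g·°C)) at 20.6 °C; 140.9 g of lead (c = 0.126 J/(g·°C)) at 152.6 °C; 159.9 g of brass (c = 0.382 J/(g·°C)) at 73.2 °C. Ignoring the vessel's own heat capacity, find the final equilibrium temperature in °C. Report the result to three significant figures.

T_f = 41.3 °C

Σ mᵢcᵢ(T − Tᵢ) = 0  ⇒  T = Σ mᵢcᵢTᵢ / Σ mᵢcᵢ
Σ mᵢcᵢ = 417.7×0.453 + 140.9×0.126 + 159.9×0.382 = 268.0533
Σ mᵢcᵢTᵢ = 189.2181×20.6 + 17.7534×152.6 + 61.0818×73.2 = 11078
T = 11078 / 268.0533 = 41.33 °C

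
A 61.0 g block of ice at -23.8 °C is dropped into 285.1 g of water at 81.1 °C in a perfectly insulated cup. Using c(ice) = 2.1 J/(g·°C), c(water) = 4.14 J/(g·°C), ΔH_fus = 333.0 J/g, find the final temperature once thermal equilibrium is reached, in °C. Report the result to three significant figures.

T_f = 50.5 °C

Heat to bring ice to 0 °C and melt it: q₁ = 61.0×2.1×23.8 + 61.0×333.0 = 23362 J
Heat the water can supply cooling to 0 °C: 285.1×4.14×81.1 = 95723.5 J > q₁, so all ice melts.
Energy balance: 285.1×4.14×(81.1 − T) = 23362 + 61.0×4.14×(T − 0)
1180.314(81.1 − T) = 23362 + 252.54 T
95723.5 − 23362 = 1432.854 T
T = 72361.5 / 1432.854 = 50.50 °C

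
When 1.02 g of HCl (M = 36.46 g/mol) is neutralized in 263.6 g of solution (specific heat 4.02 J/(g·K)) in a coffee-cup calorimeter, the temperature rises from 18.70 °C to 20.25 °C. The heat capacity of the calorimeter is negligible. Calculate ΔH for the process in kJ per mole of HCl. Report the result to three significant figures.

|ΔT| = |20.25 − 18.70| = 1.55 °C
|q_surr| = (263.6 × 4.02) × 1.55 = 1059.672 × 1.55 = 1642 J
n(HCl) = 1.02 / 36.46 = 0.02798 mol
Temperature rose, so q_rxn = −|q_surr| = -1.642 kJ
ΔH = q_rxn / n = -58.68 kJ/mol

ΔH = -58.7 kJ/mol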